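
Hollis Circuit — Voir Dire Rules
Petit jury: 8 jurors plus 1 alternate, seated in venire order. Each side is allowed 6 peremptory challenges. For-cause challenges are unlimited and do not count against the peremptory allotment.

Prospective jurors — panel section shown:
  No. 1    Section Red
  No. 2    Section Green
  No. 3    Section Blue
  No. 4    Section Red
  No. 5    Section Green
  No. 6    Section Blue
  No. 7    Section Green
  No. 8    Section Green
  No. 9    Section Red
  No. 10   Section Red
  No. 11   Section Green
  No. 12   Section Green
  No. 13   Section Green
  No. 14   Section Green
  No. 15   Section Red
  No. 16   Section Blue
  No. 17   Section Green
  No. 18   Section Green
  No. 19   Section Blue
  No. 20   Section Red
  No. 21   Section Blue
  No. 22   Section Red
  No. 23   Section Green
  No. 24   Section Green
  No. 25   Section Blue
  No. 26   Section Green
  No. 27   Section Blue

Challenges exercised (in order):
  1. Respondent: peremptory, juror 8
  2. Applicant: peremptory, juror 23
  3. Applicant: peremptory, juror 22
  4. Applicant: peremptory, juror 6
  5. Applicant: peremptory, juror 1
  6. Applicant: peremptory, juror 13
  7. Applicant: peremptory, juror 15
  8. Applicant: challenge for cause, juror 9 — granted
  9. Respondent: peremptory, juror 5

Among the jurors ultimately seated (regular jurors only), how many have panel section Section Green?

5

Removed: #1, #5, #6, #8, #9, #13, #15, #22, #23.
Seated jurors 1–8: #2, #3, #4, #7, #10, #11, #12, #14 (alternates #16 not counted).
Of those, in Section Green: #2, #7, #11, #12, #14 → 5.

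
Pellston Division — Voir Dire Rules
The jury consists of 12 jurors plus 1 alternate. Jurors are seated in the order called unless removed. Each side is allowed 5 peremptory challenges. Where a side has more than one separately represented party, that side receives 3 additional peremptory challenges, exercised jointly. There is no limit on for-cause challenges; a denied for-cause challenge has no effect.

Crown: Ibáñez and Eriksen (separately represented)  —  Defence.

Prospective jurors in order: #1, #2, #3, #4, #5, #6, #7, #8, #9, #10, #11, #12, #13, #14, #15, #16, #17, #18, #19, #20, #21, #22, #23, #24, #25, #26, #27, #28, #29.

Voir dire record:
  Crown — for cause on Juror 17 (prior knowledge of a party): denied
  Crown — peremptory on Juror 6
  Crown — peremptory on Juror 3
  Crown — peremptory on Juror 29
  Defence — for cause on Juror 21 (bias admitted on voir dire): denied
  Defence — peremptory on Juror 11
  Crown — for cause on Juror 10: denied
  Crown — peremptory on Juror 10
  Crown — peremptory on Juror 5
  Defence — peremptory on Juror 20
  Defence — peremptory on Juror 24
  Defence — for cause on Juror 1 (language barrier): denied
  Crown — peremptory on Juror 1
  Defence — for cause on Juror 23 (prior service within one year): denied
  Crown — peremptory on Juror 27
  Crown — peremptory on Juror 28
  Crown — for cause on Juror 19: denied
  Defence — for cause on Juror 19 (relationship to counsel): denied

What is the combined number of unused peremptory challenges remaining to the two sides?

2

Crown allotment: 5 base + 3 multi-party = 8. Defence allotment: 5.
Crown peremptories used: #6, #3, #29, #10, #5, #1, #27, #28 — 8 (for-cause on #17, #10, #19 don't count).
Defence peremptories used: #11, #20, #24 — 3 (for-cause on #21, #1, #23, #19 don't count).
Remaining: (8 − 8) + (5 − 3) = 2.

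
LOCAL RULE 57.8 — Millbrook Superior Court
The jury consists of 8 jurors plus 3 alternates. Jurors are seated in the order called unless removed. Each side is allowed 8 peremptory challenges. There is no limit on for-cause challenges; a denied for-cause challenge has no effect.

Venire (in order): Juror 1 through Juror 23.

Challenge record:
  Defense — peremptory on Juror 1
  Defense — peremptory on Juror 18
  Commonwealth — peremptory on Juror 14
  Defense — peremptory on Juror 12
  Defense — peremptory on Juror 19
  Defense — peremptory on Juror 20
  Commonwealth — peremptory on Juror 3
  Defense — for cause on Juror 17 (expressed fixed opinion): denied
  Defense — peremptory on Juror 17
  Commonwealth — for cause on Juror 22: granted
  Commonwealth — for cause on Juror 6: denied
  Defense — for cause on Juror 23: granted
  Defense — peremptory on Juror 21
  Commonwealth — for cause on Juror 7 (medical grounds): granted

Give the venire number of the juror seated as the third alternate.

16

Removed: #1, #3, #7, #12, #14, #17, #18, #19, #20, #21, #22, #23. (#6 stays — for-cause denied.)
Seating in order: seats 1–8 → #2, #4, #5, #6, #8, #9, #10, #11; alternates → #13, #15, #16.
So alternate 3 is #16.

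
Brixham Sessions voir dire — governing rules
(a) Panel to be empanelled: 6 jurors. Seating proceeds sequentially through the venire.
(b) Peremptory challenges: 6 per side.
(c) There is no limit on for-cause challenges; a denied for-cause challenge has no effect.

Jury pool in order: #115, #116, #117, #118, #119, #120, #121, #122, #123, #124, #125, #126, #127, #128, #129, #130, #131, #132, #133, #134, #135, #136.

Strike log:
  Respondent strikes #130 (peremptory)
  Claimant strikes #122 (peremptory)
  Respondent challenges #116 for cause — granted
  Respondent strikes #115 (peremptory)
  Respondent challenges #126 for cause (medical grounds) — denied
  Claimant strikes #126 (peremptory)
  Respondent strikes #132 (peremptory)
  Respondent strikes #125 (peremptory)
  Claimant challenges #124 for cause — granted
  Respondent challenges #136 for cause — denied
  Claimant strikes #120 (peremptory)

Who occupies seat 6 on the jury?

Removed: #115, #116, #120, #122, #124, #125, #126, #130, #132. (#136 stays — for-cause denied.)
Seating in order: seats 1–6 → #117, #118, #119, #121, #123, #127.
So seat 6 is #127.

127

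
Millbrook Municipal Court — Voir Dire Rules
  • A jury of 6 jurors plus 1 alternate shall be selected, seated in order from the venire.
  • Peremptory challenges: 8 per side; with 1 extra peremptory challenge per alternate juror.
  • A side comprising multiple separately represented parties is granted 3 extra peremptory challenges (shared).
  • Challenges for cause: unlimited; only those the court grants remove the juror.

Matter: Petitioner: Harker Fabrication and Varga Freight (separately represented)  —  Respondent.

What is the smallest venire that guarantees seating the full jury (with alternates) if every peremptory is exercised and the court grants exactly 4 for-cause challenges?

Seats to fill: 6 + 1 alternates = 7.
Peremptories — Petitioner: 8 + 1×1 + 3 = 12; Respondent: 8 + 1×1 = 9; total 21.
For-cause removals: 4.
Minimum venire: 7 + 21 + 4 = 32.

32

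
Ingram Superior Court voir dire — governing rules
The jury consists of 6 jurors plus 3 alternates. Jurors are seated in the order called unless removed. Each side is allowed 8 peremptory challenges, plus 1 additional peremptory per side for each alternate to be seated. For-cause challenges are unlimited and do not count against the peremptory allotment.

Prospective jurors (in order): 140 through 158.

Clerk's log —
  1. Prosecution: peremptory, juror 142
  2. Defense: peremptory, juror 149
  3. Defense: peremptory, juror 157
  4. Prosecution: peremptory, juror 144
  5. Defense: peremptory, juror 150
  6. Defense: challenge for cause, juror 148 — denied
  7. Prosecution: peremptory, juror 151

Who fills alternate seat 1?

148

Removed: #142, #144, #149, #150, #151, #157. (#148 stays — for-cause denied.)
Seating in order: seats 1–6 → #140, #141, #143, #145, #146, #147; alternates → #148, #152, #153.
So alternate 1 is #148.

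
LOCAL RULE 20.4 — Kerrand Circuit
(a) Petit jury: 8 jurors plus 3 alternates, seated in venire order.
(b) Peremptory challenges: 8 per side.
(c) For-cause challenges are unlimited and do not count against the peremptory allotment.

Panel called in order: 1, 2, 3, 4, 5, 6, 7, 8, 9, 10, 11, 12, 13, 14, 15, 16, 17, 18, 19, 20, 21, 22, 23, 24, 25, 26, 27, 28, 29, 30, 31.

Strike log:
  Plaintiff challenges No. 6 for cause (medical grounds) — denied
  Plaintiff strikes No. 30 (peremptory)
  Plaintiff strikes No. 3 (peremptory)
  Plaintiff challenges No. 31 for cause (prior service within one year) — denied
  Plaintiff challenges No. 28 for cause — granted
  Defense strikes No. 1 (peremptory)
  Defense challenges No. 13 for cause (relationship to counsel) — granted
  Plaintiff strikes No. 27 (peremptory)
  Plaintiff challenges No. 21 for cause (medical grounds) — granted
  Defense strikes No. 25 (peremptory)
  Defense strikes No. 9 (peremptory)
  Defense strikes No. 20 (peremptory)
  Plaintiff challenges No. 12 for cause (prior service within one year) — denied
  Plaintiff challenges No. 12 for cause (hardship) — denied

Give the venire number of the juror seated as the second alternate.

14

Removed: #1, #3, #9, #13, #20, #21, #25, #27, #28, #30. (#6, #12, #31 stay — for-cause denied.)
Filling seats in venire order through position 10: #2, #4, #5, #6, #7, #8, #10, #11, #12, #14.
So alternate 2 is #14.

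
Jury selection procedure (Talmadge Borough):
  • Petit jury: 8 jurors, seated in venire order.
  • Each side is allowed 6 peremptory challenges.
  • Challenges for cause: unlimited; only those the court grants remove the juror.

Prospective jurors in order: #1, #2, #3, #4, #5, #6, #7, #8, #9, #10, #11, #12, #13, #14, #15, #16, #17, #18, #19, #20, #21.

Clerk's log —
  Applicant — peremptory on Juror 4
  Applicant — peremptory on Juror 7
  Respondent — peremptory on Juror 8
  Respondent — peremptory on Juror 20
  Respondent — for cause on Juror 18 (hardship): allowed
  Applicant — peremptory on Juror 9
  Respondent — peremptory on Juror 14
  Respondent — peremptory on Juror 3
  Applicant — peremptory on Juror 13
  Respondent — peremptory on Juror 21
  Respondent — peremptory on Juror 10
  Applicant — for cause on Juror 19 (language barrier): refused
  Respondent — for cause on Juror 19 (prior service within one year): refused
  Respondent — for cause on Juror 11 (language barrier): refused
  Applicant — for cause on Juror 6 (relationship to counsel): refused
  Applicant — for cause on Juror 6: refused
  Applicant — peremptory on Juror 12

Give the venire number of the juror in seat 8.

Removed: #3, #4, #7, #8, #9, #10, #12, #13, #14, #18, #20, #21. (#6, #11, #19 stay — for-cause denied.)
Seating in order: seats 1–8 → #1, #2, #5, #6, #11, #15, #16, #17.
So seat 8 is #17.

17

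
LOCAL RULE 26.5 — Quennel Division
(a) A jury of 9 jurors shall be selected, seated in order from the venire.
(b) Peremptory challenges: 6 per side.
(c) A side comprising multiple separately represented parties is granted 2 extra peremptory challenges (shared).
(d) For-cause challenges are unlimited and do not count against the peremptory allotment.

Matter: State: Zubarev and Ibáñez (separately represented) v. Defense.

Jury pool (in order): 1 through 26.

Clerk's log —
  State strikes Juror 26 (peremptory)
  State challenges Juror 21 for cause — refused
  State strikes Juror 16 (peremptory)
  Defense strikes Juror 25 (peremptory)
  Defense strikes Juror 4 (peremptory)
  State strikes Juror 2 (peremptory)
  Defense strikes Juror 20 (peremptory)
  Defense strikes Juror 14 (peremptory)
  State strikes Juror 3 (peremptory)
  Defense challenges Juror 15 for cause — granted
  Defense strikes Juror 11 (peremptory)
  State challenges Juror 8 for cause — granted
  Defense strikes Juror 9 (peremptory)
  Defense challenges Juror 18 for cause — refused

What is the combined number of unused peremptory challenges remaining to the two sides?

4

State allotment: 6 base + 2 multi-party = 8. Defense allotment: 6.
State peremptories used: #26, #16, #2, #3 — 4 (for-cause on #21, #8 don't count).
Defense peremptories used: #25, #4, #20, #14, #11, #9 — 6 (for-cause on #15, #18 don't count).
Remaining: (8 − 4) + (6 − 6) = 4.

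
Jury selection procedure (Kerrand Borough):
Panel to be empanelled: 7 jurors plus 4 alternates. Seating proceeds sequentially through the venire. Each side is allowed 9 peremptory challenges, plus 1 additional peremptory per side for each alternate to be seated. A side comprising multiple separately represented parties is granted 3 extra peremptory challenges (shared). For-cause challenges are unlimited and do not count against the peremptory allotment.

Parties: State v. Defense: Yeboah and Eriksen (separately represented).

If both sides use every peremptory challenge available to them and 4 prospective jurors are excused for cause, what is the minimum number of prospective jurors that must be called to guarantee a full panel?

44

Seats to fill: 7 + 4 alternates = 11.
Peremptories — State: 9 + 1×4 = 13; Defense: 9 + 1×4 + 3 = 16; total 29.
For-cause removals: 4.
Minimum venire: 11 + 29 + 4 = 44.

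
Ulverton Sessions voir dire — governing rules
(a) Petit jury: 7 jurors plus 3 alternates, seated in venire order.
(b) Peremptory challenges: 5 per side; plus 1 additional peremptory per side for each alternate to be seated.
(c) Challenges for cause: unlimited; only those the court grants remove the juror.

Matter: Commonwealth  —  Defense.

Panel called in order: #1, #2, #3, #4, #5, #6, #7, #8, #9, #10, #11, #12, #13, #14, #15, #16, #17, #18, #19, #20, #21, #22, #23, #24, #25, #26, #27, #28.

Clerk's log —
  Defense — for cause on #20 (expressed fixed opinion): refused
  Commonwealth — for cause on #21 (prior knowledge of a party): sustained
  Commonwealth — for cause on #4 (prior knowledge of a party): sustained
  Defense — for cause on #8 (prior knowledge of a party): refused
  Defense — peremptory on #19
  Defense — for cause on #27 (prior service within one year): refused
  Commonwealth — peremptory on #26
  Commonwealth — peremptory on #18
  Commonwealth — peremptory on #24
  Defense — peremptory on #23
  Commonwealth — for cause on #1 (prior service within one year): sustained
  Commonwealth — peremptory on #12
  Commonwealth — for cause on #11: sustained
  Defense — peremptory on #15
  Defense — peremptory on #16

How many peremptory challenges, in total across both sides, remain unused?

Commonwealth allotment: 5 base + 1 × 3 alternates = 8. Defense allotment: 5 base + 1 × 3 alternates = 8.
Commonwealth peremptories used: #26, #18, #24, #12 — 4 (for-cause on #21, #4, #1, #11 don't count).
Defense peremptories used: #19, #23, #15, #16 — 4 (for-cause on #20, #8, #27 don't count).
Remaining: (8 − 4) + (8 − 4) = 8.

8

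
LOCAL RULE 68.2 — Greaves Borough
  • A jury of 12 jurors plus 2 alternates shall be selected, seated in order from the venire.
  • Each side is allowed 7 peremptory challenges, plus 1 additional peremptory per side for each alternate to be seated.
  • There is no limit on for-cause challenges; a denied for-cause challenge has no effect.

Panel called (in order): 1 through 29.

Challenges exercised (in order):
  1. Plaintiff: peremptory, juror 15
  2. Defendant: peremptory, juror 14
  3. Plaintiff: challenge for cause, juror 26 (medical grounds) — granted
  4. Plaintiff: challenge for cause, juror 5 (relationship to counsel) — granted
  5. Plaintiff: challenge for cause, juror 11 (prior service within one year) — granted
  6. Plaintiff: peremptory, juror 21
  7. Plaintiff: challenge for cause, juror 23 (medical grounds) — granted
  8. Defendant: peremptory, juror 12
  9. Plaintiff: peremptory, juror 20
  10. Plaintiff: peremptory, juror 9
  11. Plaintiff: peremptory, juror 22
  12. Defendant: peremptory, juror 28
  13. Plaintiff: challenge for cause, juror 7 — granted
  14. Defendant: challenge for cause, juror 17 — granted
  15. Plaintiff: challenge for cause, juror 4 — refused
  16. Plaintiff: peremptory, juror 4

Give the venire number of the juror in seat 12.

Removed: #4, #5, #7, #9, #11, #12, #14, #15, #17, #20, #21, #22, #23, #26, #28.
Filling seats in venire order through position 12: #1, #2, #3, #6, #8, #10, #13, #16, #18, #19, #24, #25.
So seat 12 is #25.

25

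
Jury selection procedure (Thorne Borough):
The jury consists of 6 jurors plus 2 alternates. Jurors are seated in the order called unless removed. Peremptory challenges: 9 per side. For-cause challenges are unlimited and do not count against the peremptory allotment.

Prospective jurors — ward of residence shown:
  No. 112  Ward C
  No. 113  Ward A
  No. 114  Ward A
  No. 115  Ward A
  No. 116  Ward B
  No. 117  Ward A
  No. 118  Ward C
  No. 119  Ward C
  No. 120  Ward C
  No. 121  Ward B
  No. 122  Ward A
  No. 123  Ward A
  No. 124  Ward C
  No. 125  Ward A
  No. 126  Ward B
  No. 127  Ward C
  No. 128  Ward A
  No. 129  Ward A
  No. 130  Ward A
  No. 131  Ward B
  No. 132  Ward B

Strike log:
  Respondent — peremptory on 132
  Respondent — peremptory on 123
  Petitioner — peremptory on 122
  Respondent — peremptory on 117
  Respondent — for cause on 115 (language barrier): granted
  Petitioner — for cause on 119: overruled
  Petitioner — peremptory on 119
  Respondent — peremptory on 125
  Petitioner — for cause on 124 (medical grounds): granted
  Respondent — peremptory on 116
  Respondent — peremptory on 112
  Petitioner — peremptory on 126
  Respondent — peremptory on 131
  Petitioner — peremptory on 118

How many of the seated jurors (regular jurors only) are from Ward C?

Removed: #112, #115, #116, #117, #118, #119, #122, #123, #124, #125, #126, #131, #132.
Seated jurors 1–6: #113, #114, #120, #121, #127, #128 (alternates #129, #130 not counted).
Of those, in Ward C: #120, #127 → 2.

2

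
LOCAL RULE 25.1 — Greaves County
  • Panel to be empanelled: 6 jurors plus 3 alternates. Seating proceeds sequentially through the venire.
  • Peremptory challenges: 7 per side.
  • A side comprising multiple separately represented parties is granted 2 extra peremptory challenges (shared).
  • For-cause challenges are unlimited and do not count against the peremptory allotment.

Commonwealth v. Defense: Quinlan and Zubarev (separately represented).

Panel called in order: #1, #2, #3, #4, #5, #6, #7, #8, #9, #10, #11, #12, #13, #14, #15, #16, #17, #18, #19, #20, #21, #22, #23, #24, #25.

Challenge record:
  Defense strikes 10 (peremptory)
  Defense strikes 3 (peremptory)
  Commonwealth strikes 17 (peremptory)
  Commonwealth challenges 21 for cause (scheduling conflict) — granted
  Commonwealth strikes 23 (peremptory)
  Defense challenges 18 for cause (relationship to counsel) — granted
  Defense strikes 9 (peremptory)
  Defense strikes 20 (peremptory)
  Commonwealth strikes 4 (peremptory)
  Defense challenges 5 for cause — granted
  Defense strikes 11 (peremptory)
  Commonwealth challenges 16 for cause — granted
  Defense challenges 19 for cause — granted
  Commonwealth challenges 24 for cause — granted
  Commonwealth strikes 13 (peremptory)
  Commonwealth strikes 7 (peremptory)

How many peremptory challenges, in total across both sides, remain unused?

6

Commonwealth allotment: 7. Defense allotment: 7 base + 2 multi-party = 9.
Commonwealth peremptories used: #17, #23, #4, #13, #7 — 5 (for-cause on #21, #16, #24 don't count).
Defense peremptories used: #10, #3, #9, #20, #11 — 5 (for-cause on #18, #5, #19 don't count).
Remaining: (7 − 5) + (9 − 5) = 6.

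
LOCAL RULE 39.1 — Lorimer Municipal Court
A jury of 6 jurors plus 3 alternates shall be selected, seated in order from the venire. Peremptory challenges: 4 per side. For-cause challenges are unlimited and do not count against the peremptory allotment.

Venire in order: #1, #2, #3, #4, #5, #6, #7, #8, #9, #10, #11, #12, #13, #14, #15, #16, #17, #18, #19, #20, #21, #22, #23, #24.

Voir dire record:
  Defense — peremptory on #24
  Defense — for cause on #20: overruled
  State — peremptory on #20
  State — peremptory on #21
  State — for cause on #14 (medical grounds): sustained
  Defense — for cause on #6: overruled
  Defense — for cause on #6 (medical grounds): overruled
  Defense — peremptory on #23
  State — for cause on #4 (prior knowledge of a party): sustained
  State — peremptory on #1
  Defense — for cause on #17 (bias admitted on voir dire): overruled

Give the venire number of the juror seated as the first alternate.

Removed: #1, #4, #14, #20, #21, #23, #24. (#6, #17 stay — for-cause denied.)
Seating in order: seats 1–6 → #2, #3, #5, #6, #7, #8; alternates → #9, #10, #11.
So alternate 1 is #9.

9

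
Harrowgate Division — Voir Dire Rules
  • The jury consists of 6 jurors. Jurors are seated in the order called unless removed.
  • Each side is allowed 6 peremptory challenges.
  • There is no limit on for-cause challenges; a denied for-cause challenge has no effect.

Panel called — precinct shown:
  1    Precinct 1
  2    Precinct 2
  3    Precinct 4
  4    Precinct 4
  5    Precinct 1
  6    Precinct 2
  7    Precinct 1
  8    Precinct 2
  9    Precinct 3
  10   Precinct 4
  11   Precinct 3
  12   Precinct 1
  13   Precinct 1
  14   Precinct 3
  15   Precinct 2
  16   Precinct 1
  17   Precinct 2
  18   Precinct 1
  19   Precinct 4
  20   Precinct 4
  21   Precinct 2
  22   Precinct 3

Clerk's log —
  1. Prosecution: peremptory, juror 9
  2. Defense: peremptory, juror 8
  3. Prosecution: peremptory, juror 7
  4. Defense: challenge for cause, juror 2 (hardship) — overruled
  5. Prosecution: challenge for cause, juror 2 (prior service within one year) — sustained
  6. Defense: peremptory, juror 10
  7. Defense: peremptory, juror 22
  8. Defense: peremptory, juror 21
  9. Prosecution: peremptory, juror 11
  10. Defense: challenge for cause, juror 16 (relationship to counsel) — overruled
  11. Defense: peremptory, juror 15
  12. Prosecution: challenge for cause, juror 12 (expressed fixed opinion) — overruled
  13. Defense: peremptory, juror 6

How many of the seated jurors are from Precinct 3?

0

Removed: #2, #6, #7, #8, #9, #10, #11, #15, #21, #22.
Seated jurors 1–6: #1, #3, #4, #5, #12, #13.
None of those are in Precinct 3 → 0.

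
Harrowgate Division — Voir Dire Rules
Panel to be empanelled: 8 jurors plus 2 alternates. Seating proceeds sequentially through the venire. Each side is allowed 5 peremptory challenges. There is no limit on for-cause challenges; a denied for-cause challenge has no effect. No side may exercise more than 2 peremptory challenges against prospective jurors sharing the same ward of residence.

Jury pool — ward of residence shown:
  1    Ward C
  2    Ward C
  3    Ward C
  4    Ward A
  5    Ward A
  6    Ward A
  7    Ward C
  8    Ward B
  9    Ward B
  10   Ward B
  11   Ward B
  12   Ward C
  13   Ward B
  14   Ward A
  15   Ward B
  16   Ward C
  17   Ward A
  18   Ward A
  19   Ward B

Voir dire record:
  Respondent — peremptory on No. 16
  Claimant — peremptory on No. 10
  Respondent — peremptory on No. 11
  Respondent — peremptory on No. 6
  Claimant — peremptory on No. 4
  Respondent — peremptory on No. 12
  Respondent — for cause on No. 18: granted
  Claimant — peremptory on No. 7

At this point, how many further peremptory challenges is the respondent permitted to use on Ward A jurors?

Respondent peremptories so far: #16, #11, #6, #12 — 4 of 5 used, 1 left overall.
Against Ward A: #6 — 1 used; per-ward cap 2 leaves 1.
Binding limit: min(1, 1) = 1.

1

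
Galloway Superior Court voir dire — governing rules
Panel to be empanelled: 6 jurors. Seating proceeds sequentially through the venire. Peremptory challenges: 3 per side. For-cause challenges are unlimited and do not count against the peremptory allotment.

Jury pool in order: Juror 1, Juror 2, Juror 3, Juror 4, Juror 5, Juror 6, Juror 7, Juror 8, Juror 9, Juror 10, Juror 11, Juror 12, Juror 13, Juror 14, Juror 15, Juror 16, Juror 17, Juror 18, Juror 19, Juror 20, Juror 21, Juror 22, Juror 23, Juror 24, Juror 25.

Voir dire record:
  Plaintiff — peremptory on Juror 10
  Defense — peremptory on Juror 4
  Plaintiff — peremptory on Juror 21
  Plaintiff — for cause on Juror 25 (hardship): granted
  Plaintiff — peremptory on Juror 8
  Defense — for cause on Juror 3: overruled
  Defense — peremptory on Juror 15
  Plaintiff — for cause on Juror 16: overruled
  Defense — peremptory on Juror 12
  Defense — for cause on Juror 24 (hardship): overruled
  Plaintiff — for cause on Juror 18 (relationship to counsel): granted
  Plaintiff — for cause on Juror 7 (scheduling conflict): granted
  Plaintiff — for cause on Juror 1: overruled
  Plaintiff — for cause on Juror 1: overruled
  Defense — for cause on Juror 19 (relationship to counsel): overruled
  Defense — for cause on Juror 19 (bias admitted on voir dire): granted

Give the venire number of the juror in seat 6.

9

Removed: #4, #7, #8, #10, #12, #15, #18, #19, #21, #25. (#1, #3, #16, #24 stay — for-cause denied.)
Seating in order: seats 1–6 → #1, #2, #3, #5, #6, #9.
So seat 6 is #9.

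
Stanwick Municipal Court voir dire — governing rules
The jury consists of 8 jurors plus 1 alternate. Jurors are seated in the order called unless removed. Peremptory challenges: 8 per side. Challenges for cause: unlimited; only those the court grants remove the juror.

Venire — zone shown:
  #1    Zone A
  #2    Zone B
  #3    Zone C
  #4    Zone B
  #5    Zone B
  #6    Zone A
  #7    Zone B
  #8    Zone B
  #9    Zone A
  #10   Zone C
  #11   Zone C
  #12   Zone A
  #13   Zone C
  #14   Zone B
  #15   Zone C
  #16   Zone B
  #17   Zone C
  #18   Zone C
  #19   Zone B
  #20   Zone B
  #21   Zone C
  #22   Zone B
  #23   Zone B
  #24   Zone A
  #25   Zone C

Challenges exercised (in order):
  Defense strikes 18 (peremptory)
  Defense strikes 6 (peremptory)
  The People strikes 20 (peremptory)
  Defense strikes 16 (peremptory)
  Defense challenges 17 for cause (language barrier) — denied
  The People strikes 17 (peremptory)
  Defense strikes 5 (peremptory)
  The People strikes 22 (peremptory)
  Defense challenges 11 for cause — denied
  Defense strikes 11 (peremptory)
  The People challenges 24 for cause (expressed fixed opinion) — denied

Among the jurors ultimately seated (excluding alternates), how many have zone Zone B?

4

Removed: #5, #6, #11, #16, #17, #18, #20, #22.
Seated jurors 1–8: #1, #2, #3, #4, #7, #8, #9, #10 (alternates #12 not counted).
Of those, in Zone B: #2, #4, #7, #8 → 4.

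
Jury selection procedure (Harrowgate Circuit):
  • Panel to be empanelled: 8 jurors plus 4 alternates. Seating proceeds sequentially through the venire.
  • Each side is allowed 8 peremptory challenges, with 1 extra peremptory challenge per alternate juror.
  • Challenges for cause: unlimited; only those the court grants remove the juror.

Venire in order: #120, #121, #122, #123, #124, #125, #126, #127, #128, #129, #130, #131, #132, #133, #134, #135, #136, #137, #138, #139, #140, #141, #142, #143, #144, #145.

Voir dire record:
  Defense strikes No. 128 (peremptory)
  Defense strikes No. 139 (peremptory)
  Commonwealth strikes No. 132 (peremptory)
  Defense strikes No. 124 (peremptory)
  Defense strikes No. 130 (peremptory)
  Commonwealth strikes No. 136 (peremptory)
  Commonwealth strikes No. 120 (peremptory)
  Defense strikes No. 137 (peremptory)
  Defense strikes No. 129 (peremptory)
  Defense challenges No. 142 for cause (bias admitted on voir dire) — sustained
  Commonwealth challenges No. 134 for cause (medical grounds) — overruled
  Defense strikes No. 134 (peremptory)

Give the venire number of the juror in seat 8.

133

Removed: #120, #124, #128, #129, #130, #132, #134, #136, #137, #139, #142.
Seating in order: seats 1–8 → #121, #122, #123, #125, #126, #127, #131, #133; alternates → #135, #138, #140, #141.
So seat 8 is #133.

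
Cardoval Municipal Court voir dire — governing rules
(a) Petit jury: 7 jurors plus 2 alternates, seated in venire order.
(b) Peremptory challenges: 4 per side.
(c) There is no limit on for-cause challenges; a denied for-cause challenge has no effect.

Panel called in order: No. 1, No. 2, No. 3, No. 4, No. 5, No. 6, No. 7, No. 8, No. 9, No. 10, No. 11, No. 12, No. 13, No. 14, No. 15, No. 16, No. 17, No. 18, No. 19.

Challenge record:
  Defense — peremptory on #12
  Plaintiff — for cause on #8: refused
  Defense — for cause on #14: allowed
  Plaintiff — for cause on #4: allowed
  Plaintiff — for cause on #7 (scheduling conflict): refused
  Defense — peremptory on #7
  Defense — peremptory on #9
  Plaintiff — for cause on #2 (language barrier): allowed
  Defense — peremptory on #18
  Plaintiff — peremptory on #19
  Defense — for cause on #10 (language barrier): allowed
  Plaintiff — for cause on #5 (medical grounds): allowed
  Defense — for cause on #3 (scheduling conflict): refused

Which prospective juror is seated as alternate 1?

16

Removed: #2, #4, #5, #7, #9, #10, #12, #14, #18, #19. (#3, #8 stay — for-cause denied.)
Seating in order: seats 1–7 → #1, #3, #6, #8, #11, #13, #15; alternates → #16, #17.
So alternate 1 is #16.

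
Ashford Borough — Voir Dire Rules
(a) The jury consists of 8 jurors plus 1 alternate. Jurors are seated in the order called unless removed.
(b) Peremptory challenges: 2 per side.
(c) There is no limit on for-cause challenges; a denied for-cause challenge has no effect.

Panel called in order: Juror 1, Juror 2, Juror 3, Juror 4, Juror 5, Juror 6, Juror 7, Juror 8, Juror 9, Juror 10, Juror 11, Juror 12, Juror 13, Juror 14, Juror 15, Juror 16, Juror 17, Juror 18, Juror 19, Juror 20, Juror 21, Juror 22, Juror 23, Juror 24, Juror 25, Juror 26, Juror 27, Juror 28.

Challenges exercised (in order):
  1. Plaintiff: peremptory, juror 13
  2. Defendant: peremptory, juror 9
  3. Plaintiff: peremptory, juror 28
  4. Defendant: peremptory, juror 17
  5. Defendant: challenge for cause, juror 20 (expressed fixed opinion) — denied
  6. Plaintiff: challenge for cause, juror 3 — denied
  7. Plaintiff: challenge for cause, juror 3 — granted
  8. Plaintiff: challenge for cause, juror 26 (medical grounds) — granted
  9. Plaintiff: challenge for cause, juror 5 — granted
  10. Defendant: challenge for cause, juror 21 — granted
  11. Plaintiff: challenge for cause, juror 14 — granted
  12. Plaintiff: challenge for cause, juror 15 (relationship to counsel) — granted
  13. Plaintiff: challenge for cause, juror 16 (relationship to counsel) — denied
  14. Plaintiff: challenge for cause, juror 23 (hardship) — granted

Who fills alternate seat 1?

Removed: #3, #5, #9, #13, #14, #15, #17, #21, #23, #26, #28. (#16, #20 stay — for-cause denied.)
Filling seats in venire order through position 9: #1, #2, #4, #6, #7, #8, #10, #11, #12.
So alternate 1 is #12.

12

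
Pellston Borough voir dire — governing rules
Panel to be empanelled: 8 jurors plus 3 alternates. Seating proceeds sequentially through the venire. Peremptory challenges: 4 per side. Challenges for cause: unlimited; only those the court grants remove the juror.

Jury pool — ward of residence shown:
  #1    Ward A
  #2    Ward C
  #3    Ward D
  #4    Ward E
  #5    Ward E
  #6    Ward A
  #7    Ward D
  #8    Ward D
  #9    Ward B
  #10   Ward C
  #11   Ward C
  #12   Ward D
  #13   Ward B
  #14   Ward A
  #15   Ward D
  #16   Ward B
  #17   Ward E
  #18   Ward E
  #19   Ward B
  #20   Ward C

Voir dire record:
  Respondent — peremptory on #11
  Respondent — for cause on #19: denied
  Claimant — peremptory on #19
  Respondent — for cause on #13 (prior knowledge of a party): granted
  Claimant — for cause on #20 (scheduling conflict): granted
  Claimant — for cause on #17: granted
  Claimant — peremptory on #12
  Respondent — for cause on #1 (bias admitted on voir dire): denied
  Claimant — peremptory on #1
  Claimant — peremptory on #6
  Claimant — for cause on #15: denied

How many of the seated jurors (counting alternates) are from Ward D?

4

Removed: #1, #6, #11, #12, #13, #17, #19, #20.
Seated (11 incl. alternates): #2, #3, #4, #5, #7, #8, #9, #10, #14, #15, #16.
Of those, in Ward D: #3, #7, #8, #15 → 4.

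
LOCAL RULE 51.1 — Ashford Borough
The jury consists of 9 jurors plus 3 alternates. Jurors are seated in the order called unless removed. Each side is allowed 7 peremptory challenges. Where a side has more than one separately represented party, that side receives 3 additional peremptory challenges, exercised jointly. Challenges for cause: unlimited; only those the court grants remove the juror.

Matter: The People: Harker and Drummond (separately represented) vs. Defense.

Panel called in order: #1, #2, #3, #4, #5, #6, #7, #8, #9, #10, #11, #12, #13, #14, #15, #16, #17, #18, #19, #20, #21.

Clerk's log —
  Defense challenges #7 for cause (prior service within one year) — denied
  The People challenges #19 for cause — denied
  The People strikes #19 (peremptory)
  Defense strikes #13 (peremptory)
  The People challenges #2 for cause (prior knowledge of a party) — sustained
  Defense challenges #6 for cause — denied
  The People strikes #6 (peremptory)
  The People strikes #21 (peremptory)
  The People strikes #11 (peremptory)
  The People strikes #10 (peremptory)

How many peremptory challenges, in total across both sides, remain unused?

The People allotment: 7 base + 3 multi-party = 10. Defense allotment: 7.
The People peremptories used: #19, #6, #21, #11, #10 — 5 (for-cause on #19, #2 don't count).
Defense peremptories used: #13 — 1 (for-cause on #7, #6 don't count).
Remaining: (10 − 5) + (7 − 1) = 11.

11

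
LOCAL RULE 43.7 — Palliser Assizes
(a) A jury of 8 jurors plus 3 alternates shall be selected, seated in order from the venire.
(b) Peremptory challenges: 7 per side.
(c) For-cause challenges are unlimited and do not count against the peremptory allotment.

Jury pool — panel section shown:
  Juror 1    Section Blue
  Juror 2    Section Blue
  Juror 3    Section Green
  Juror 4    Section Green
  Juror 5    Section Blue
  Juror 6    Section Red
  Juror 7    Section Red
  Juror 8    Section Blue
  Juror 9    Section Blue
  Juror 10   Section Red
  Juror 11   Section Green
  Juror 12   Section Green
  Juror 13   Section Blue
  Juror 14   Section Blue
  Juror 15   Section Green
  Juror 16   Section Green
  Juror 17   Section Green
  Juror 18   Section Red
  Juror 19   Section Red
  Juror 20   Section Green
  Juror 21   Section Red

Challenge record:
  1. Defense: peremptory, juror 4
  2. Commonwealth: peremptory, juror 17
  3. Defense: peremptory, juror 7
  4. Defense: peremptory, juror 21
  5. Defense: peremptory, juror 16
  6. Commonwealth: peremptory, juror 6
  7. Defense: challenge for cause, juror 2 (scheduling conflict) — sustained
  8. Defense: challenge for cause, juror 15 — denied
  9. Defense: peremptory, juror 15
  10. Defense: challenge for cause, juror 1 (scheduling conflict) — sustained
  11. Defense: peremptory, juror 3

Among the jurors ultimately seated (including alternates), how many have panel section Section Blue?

5

Removed: #1, #2, #3, #4, #6, #7, #15, #16, #17, #21.
Seated (11 incl. alternates): #5, #8, #9, #10, #11, #12, #13, #14, #18, #19, #20.
Of those, in Section Blue: #5, #8, #9, #13, #14 → 5.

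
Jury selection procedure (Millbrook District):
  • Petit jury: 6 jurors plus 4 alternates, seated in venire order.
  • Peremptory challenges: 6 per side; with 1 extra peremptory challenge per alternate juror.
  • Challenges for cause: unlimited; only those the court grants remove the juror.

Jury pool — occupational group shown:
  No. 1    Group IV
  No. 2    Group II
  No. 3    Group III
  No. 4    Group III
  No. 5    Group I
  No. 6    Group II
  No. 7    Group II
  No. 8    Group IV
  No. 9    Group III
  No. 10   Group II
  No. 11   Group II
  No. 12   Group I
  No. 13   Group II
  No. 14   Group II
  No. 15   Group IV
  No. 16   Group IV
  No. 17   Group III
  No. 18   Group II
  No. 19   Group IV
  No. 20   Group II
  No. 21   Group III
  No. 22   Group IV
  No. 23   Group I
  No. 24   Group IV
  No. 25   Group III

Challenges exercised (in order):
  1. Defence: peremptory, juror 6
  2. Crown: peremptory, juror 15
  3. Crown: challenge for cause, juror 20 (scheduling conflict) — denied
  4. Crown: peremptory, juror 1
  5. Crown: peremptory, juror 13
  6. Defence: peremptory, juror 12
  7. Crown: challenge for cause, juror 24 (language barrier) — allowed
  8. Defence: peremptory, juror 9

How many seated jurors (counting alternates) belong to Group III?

Removed: #1, #6, #9, #12, #13, #15, #24.
Seated (10 incl. alternates): #2, #3, #4, #5, #7, #8, #10, #11, #14, #16.
Of those, in Group III: #3, #4 → 2.

2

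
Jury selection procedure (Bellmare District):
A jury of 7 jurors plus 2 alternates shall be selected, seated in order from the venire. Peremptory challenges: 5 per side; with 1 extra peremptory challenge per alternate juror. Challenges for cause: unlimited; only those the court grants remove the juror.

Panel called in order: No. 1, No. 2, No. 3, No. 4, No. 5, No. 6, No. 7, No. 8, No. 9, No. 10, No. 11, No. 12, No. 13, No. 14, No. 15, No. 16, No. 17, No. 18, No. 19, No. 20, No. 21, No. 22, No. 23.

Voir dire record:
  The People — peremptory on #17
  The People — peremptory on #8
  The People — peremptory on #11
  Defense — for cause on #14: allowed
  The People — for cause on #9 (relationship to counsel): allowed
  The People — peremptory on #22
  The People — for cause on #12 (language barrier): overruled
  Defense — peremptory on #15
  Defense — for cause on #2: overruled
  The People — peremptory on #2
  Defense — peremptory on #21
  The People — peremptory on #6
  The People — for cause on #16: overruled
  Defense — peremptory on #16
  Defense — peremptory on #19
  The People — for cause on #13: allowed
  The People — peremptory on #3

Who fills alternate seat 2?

23

Removed: #2, #3, #6, #8, #9, #11, #13, #14, #15, #16, #17, #19, #21, #22. (#12 stays — for-cause denied.)
Seating in order: seats 1–7 → #1, #4, #5, #7, #10, #12, #18; alternates → #20, #23.
So alternate 2 is #23.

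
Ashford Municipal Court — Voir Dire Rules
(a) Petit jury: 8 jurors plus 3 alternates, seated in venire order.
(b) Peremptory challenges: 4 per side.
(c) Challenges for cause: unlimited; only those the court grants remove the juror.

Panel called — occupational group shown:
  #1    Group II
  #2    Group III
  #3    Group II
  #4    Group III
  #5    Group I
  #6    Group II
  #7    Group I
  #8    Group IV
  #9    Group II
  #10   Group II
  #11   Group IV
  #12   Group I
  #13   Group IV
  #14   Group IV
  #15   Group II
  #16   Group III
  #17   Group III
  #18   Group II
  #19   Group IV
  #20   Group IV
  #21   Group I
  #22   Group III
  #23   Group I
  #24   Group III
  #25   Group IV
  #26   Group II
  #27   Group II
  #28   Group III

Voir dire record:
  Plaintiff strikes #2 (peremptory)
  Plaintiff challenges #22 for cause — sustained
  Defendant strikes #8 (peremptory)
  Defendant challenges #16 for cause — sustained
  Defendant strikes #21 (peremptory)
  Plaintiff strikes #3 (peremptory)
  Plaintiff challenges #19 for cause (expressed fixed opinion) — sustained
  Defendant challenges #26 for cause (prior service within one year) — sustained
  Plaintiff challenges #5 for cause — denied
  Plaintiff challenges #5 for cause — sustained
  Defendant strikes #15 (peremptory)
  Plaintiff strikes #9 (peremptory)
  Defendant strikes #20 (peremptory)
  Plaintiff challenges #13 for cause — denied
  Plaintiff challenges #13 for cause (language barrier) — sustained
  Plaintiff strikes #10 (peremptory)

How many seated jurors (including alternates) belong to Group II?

3

Removed: #2, #3, #5, #8, #9, #10, #13, #15, #16, #19, #20, #21, #22, #26.
Seated (11 incl. alternates): #1, #4, #6, #7, #11, #12, #14, #17, #18, #23, #24.
Of those, in Group II: #1, #6, #18 → 3.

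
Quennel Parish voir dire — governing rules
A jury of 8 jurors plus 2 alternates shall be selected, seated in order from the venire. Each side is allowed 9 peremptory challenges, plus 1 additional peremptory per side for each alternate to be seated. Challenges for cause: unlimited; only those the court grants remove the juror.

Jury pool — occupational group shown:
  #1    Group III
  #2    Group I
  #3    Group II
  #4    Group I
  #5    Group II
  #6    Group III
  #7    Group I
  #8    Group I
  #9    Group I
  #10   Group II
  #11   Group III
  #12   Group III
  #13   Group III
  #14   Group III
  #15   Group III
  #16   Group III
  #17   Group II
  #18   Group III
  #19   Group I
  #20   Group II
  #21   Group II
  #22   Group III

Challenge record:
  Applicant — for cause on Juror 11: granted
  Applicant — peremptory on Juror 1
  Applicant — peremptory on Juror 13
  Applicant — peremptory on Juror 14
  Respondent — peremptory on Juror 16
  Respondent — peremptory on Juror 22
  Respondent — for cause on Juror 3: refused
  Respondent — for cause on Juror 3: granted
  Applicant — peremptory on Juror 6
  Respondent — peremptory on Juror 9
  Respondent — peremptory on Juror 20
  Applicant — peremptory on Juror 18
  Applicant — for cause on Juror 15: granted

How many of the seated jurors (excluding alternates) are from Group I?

Removed: #1, #3, #6, #9, #11, #13, #14, #15, #16, #18, #20, #22.
Seated jurors 1–8: #2, #4, #5, #7, #8, #10, #12, #17 (alternates #19, #21 not counted).
Of those, in Group I: #2, #4, #7, #8 → 4.

4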